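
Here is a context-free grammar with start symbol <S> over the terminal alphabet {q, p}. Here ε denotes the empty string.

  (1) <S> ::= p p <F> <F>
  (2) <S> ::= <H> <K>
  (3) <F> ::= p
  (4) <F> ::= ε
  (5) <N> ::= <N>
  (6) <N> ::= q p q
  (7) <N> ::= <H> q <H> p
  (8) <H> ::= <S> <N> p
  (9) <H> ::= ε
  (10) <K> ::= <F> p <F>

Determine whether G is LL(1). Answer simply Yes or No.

No

FIRST(<S>) = {p}
FIRST(<F>) = {ε, p}
FIRST(<N>) = {p, q}
FIRST(<H>) = {ε, p}
FIRST(<K>) = {p}
FOLLOW(<S>) = {$, p, q}
FOLLOW(<F>) = {$, p, q}
FOLLOW(<N>) = {p}
FOLLOW(<H>) = {p, q}
FOLLOW(<K>) = {$, p, q}
Cell M[<F>, p] receives both <F> ::= p and <F> ::= ε — the grammar is not LL(1).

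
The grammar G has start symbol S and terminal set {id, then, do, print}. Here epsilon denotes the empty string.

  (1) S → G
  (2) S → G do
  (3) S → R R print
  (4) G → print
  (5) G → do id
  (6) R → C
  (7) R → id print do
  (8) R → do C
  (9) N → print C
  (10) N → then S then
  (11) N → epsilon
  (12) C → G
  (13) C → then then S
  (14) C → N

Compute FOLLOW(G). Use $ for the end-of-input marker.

FIRST(G): from G→print we get {print}; from G→do id we get {do}. So FIRST(G) = {do, print}.
FIRST(N): from N→print C we get {print}; from N→then S then we get {then}; from N→epsilon we get {epsilon}. So FIRST(N) = {epsilon, print, then}.
FIRST(C): from C→G we get {do, print}; from C→then then S we get {then}; from C→N we get {epsilon, print, then}. So FIRST(C) = {epsilon, do, print, then}.
FIRST(R): from R→C we get {epsilon, do, print, then}; from R→id print do we get {id}; from R→do C we get {do}. So FIRST(R) = {epsilon, do, id, print, then}.
FIRST(S): from S→G we get {do, print}; from S→G do we get {do, print}; from S→R R print we get {do, id, print, then}. So FIRST(S) = {do, id, print, then}.
FOLLOW(S) includes $ since S is the start symbol.
FOLLOW(R): in S→R R print (occurrence 1), R is followed by R print with FIRST {do, id, print, then}; in S→R R print (occurrence 2), R is followed by print with FIRST {print}. Thus FOLLOW(R) = {do, id, print, then}.
FOLLOW(S): in N→then S then, S is followed by then with FIRST {then}; in C→then then S, the suffix after S is empty, so FOLLOW(S) ⊇ FOLLOW(C) = {do, id, print, then}. Thus FOLLOW(S) = {$, do, id, print, then}.
FOLLOW(G): in S→G, the suffix after G is empty, so FOLLOW(G) ⊇ FOLLOW(S) = {$, do, id, print, then}; in S→G do, G is followed by do with FIRST {do}; in C→G, the suffix after G is empty, so FOLLOW(G) ⊇ FOLLOW(C) = {do, id, print, then}. Thus FOLLOW(G) = {$, do, id, print, then}.
FOLLOW(N): in C→N, the suffix after N is empty, so FOLLOW(N) ⊇ FOLLOW(C) = {do, id, print, then}. Thus FOLLOW(N) = {do, id, print, then}.
FOLLOW(C): in R→C, the suffix after C is empty, so FOLLOW(C) ⊇ FOLLOW(R) = {do, id, print, then}; in R→do C, the suffix after C is empty, so FOLLOW(C) ⊇ FOLLOW(R) = {do, id, print, then}; in N→print C, the suffix after C is empty, so FOLLOW(C) ⊇ FOLLOW(N) = {do, id, print, then}. Thus FOLLOW(C) = {do, id, print, then}.

{$, do, id, print, then}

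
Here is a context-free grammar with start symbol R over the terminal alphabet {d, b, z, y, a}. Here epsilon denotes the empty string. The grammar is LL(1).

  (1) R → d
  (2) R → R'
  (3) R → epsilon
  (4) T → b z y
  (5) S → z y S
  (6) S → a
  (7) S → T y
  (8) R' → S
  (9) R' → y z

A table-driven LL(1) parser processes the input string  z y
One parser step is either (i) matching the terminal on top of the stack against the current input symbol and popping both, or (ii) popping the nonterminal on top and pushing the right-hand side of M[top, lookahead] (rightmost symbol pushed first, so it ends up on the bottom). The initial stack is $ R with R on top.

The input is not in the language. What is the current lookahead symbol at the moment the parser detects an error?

$

     Stack    Input  Action
  1  $ R      z y $  expand R → R'
  2  $ R'     z y $  expand R' → S
  3  $ S      z y $  expand S → z y S
  4  $ S y z  z y $  match z
  5  $ S y    y $    match y
  6  $ S      $      error: M[S, $] is empty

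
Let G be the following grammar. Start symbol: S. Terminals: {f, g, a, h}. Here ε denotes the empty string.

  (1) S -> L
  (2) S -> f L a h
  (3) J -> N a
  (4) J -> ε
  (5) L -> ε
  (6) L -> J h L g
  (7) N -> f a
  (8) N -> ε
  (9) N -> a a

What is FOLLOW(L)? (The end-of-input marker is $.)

{$, a, g}

FIRST(N) = {ε, a, f}
FIRST(J) = {ε, a, f}  (via N a)
FIRST(L) = {ε, a, f, h}  (via J h L g)
FIRST(S) = {ε, a, f, h}  (via L)
FOLLOW(S) includes $ since S is the start symbol.
FOLLOW(S): S appears on no right-hand side. Thus FOLLOW(S) = {$}.
FOLLOW(J): in L->J h L g, J is followed by h L g with FIRST {h}. Thus FOLLOW(J) = {h}.
FOLLOW(L): in S->L, the suffix after L is empty, so FOLLOW(L) ⊇ FOLLOW(S) = {$}; in S->f L a h, L is followed by a h with FIRST {a}; in L->J h L g, L is followed by g with FIRST {g}. Thus FOLLOW(L) = {$, a, g}.
FOLLOW(N): in J->N a, N is followed by a with FIRST {a}. Thus FOLLOW(N) = {a}.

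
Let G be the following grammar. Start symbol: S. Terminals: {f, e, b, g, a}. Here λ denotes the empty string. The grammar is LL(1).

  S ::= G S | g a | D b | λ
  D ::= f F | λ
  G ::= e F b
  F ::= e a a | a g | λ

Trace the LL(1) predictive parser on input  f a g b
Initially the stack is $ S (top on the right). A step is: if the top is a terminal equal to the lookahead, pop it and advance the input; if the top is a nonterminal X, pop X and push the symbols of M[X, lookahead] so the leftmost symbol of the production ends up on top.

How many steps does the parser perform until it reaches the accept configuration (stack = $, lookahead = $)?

7

step 1: stack=$ S  input=f a g b $  — expand S ::= D b
step 2: stack=$ b D  input=f a g b $  — expand D ::= f F
step 3: stack=$ b F f  input=f a g b $  — match f
step 4: stack=$ b F  input=a g b $  — expand F ::= a g
step 5: stack=$ b g a  input=a g b $  — match a
step 6: stack=$ b g  input=g b $  — match g
step 7: stack=$ b  input=b $  — match b
Accept reached after 7 steps.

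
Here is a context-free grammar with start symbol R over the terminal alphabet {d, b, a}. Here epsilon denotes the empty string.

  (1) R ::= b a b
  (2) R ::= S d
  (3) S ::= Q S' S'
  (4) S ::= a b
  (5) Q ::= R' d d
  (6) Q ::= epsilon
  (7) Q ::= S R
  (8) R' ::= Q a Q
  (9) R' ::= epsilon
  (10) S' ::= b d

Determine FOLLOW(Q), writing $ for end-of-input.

{a, b, d}

FIRST(S'): from S'::=b d we get {b}. So FIRST(S') = {b}.
FIRST(R): from R::=b a b we get {b}; from R::=S d we get {a, b, d}. So FIRST(R) = {a, b, d}.
FIRST(S): from S::=Q S' S' we get {a, b, d}; from S::=a b we get {a}. So FIRST(S) = {a, b, d}.
FIRST(Q): from Q::=R' d d we get {a, b, d}; from Q::=epsilon we get {epsilon}; from Q::=S R we get {a, b, d}. So FIRST(Q) = {epsilon, a, b, d}.
FIRST(R'): from R'::=Q a Q we get {a, b, d}; from R'::=epsilon we get {epsilon}. So FIRST(R') = {epsilon, a, b, d}.
FOLLOW(R) includes $ since R is the start symbol.
FOLLOW(S): in R::=S d, S is followed by d with FIRST {d}; in Q::=S R, S is followed by R with FIRST {a, b, d}. Thus FOLLOW(S) = {a, b, d}.
FOLLOW(R'): in Q::=R' d d, R' is followed by d d with FIRST {d}. Thus FOLLOW(R') = {d}.
FOLLOW(Q): in S::=Q S' S', Q is followed by S' S' with FIRST {b}; in R'::=Q a Q (occurrence 1), Q is followed by a Q with FIRST {a}; in R'::=Q a Q (occurrence 2), the suffix after Q is empty, so FOLLOW(Q) ⊇ FOLLOW(R') = {d}. Thus FOLLOW(Q) = {a, b, d}.
FOLLOW(R): in Q::=S R, the suffix after R is empty, so FOLLOW(R) ⊇ FOLLOW(Q) = {a, b, d}. Thus FOLLOW(R) = {$, a, b, d}.
FOLLOW(S'): in S::=Q S' S' (occurrence 1), S' is followed by S' with FIRST {b}; in S::=Q S' S' (occurrence 2), the suffix after S' is empty, so FOLLOW(S') ⊇ FOLLOW(S) = {a, b, d}. Thus FOLLOW(S') = {a, b, d}.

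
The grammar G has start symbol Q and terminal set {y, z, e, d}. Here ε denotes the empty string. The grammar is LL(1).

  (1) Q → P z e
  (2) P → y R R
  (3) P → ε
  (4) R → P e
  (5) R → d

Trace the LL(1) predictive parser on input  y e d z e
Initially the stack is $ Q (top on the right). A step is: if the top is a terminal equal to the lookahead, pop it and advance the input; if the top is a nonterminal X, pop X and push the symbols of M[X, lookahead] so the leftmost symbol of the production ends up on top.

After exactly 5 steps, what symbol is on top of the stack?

step 1: stack=$ Q  input=y e d z e $  — expand Q → P z e
step 2: stack=$ e z P  input=y e d z e $  — expand P → y R R
step 3: stack=$ e z R R y  input=y e d z e $  — match y
step 4: stack=$ e z R R  input=e d z e $  — expand R → P e
step 5: stack=$ e z R e P  input=e d z e $  — expand P → ε
Stack after step 5: $ e z R e (top = e).

e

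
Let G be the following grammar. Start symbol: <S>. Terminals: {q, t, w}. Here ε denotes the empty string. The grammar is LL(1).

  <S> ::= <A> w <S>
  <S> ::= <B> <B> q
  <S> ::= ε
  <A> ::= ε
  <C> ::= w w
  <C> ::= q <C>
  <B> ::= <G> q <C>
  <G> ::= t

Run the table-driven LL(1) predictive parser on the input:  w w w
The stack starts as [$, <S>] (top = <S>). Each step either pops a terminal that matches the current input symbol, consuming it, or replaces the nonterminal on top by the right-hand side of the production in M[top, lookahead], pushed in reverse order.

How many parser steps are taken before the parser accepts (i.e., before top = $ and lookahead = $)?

10

      Stack        Input    Action
   1  $ <S>        w w w $  expand <S> ::= <A> w <S>
   2  $ <S> w <A>  w w w $  expand <A> ::= ε
   3  $ <S> w      w w w $  match w
   4  $ <S>        w w $    expand <S> ::= <A> w <S>
   5  $ <S> w <A>  w w $    expand <A> ::= ε
   6  $ <S> w      w w $    match w
   7  $ <S>        w $      expand <S> ::= <A> w <S>
   8  $ <S> w <A>  w $      expand <A> ::= ε
   9  $ <S> w      w $      match w
  10  $ <S>        $        expand <S> ::= ε
Accept reached after 10 steps.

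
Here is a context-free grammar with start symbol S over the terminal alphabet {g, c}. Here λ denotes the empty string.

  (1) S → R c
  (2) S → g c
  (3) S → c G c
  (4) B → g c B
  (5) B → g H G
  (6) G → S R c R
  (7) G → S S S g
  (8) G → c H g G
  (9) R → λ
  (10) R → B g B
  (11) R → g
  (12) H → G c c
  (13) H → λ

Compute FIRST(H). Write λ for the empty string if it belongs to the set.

FIRST(B): from B→g c B we get {g}; from B→g H G we get {g}. So FIRST(B) = {g}.
FIRST(R): from R→λ we get {λ}; from R→B g B we get {g}; from R→g we get {g}. So FIRST(R) = {λ, g}.
FIRST(S): from S→R c we get {c, g}; from S→g c we get {g}; from S→c G c we get {c}. So FIRST(S) = {c, g}.
FIRST(G): from G→S R c R we get {c, g}; from G→S S S g we get {c, g}; from G→c H g G we get {c}. So FIRST(G) = {c, g}.
FIRST(H): from H→G c c we get {c, g}; from H→λ we get {λ}. So FIRST(H) = {λ, c, g}.

{λ, c, g}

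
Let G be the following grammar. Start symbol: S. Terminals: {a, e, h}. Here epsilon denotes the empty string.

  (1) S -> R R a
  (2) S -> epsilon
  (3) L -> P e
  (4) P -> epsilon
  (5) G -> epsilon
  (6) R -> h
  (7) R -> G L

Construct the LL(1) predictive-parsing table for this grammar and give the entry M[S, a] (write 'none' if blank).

none

FIRST(P): from P->epsilon we get {epsilon}. So FIRST(P) = {epsilon}.
FIRST(G): from G->epsilon we get {epsilon}. So FIRST(G) = {epsilon}.
FIRST(L): from L->P e we get {e}. So FIRST(L) = {e}.
FIRST(R): from R->h we get {h}; from R->G L we get {e}. So FIRST(R) = {e, h}.
FIRST(S): from S->R R a we get {e, h}; from S->epsilon we get {epsilon}. So FIRST(S) = {epsilon, e, h}.
FOLLOW(S) includes $ since S is the start symbol.
FOLLOW(S): S appears on no right-hand side. Thus FOLLOW(S) = {$}.
For S -> R R a: FIRST(R R a) = {e, h}, so it goes in M[S, t] for t ∈ {e, h}.
For S -> epsilon: FIRST(epsilon) = {epsilon}, so it goes in M[S, t] for t ∈ {}; since epsilon ∈ FIRST, also for every t ∈ FOLLOW(S) = {$}.
None of these place a production in M[S, a].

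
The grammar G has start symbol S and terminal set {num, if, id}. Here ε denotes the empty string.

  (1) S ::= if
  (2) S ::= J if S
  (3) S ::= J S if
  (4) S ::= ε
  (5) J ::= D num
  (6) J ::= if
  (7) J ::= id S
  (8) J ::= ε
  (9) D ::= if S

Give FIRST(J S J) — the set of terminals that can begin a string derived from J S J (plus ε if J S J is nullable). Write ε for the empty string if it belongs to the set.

{ε, id, if}

FIRST(D): from D::=if S we get {if}. So FIRST(D) = {if}.
FIRST(J): from J::=D num we get {if}; from J::=if we get {if}; from J::=id S we get {id}; from J::=ε we get {ε}. So FIRST(J) = {ε, id, if}.
FIRST(S): from S::=if we get {if}; from S::=J if S we get {id, if}; from S::=J S if we get {id, if}; from S::=ε we get {ε}. So FIRST(S) = {ε, id, if}.
FIRST(J S J): take FIRST of each symbol in turn, carrying on past any symbol whose FIRST contains ε; result {ε, id, if}.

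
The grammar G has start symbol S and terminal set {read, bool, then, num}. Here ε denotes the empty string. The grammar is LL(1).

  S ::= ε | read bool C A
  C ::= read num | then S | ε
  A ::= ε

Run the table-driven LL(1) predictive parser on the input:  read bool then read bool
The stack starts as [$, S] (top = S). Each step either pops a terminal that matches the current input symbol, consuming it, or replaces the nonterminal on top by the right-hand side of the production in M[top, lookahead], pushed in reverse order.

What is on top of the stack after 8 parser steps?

C

step 1: stack=$ S  input=read bool then read bool $  — expand S ::= read bool C A
step 2: stack=$ A C bool read  input=read bool then read bool $  — match read
step 3: stack=$ A C bool  input=bool then read bool $  — match bool
step 4: stack=$ A C  input=then read bool $  — expand C ::= then S
step 5: stack=$ A S then  input=then read bool $  — match then
step 6: stack=$ A S  input=read bool $  — expand S ::= read bool C A
step 7: stack=$ A A C bool read  input=read bool $  — match read
step 8: stack=$ A A C bool  input=bool $  — match bool
Stack after step 8: $ A A C (top = C).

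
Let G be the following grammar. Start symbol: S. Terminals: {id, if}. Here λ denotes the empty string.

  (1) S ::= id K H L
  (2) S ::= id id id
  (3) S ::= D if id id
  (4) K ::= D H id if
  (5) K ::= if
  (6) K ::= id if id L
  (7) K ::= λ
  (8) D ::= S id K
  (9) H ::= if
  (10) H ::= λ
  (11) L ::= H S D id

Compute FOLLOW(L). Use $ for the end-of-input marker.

{$, id, if}

FIRST(H): from H::=if we get {if}; from H::=λ we get {λ}. So FIRST(H) = {λ, if}.
FIRST(S): from S::=id K H L we get {id}; from S::=id id id we get {id}; from S::=D if id id we get {id}. So FIRST(S) = {id}.
FIRST(D): from D::=S id K we get {id}. So FIRST(D) = {id}.
FIRST(L): from L::=H S D id we get {id, if}. So FIRST(L) = {id, if}.
FIRST(K): from K::=D H id if we get {id}; from K::=if we get {if}; from K::=id if id L we get {id}; from K::=λ we get {λ}. So FIRST(K) = {λ, id, if}.
FOLLOW(S) includes $ since S is the start symbol.
FOLLOW(S): in D::=S id K, S is followed by id K with FIRST {id}; in L::=H S D id, S is followed by D id with FIRST {id}. Thus FOLLOW(S) = {$, id}.
FOLLOW(D): in S::=D if id id, D is followed by if id id with FIRST {if}; in K::=D H id if, D is followed by H id if with FIRST {id, if}; in L::=H S D id, D is followed by id with FIRST {id}. Thus FOLLOW(D) = {id, if}.
FOLLOW(K): in S::=id K H L, K is followed by H L with FIRST {id, if}; in D::=S id K, the suffix after K is empty, so FOLLOW(K) ⊇ FOLLOW(D) = {id, if}. Thus FOLLOW(K) = {id, if}.
FOLLOW(H): in S::=id K H L, H is followed by L with FIRST {id, if}; in K::=D H id if, H is followed by id if with FIRST {id}; in L::=H S D id, H is followed by S D id with FIRST {id}. Thus FOLLOW(H) = {id, if}.
FOLLOW(L): in S::=id K H L, the suffix after L is empty, so FOLLOW(L) ⊇ FOLLOW(S) = {$, id}; in K::=id if id L, the suffix after L is empty, so FOLLOW(L) ⊇ FOLLOW(K) = {id, if}. Thus FOLLOW(L) = {$, id, if}.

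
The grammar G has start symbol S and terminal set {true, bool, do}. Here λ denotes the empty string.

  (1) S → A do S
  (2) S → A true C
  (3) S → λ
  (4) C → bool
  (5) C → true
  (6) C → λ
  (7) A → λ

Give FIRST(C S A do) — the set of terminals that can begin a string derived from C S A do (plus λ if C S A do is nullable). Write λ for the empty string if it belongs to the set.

FIRST(C): from C→bool we get {bool}; from C→true we get {true}; from C→λ we get {λ}. So FIRST(C) = {λ, bool, true}.
FIRST(A): from A→λ we get {λ}. So FIRST(A) = {λ}.
FIRST(S): from S→A do S we get {do}; from S→A true C we get {true}; from S→λ we get {λ}. So FIRST(S) = {λ, do, true}.
FIRST(C S A do): take FIRST of each symbol in turn, carrying on past any symbol whose FIRST contains λ; result {bool, do, true}.

{bool, do, true}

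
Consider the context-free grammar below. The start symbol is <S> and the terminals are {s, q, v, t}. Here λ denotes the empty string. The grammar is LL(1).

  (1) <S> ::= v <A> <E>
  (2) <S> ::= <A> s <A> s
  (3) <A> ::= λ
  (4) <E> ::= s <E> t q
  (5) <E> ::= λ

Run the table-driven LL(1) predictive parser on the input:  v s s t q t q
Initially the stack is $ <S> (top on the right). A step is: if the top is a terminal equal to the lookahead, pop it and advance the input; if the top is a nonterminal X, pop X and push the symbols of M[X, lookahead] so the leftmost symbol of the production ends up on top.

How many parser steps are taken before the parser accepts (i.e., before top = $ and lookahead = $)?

step 1: stack=$ <S>  input=v s s t q t q $  — expand <S> ::= v <A> <E>
step 2: stack=$ <E> <A> v  input=v s s t q t q $  — match v
step 3: stack=$ <E> <A>  input=s s t q t q $  — expand <A> ::= λ
step 4: stack=$ <E>  input=s s t q t q $  — expand <E> ::= s <E> t q
step 5: stack=$ q t <E> s  input=s s t q t q $  — match s
step 6: stack=$ q t <E>  input=s t q t q $  — expand <E> ::= s <E> t q
step 7: stack=$ q t q t <E> s  input=s t q t q $  — match s
step 8: stack=$ q t q t <E>  input=t q t q $  — expand <E> ::= λ
step 9: stack=$ q t q t  input=t q t q $  — match t
step 10: stack=$ q t q  input=q t q $  — match q
step 11: stack=$ q t  input=t q $  — match t
step 12: stack=$ q  input=q $  — match q
Accept reached after 12 steps.

12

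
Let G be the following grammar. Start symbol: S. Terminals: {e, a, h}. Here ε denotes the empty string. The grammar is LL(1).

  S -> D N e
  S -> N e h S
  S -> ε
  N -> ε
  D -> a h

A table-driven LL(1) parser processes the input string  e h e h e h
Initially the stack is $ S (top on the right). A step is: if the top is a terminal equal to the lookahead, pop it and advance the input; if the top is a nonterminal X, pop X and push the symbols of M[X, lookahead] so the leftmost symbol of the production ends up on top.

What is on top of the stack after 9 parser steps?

step 1: stack=$ S  input=e h e h e h $  — expand S -> N e h S
step 2: stack=$ S h e N  input=e h e h e h $  — expand N -> ε
step 3: stack=$ S h e  input=e h e h e h $  — match e
step 4: stack=$ S h  input=h e h e h $  — match h
step 5: stack=$ S  input=e h e h $  — expand S -> N e h S
step 6: stack=$ S h e N  input=e h e h $  — expand N -> ε
step 7: stack=$ S h e  input=e h e h $  — match e
step 8: stack=$ S h  input=h e h $  — match h
step 9: stack=$ S  input=e h $  — expand S -> N e h S
Stack after step 9: $ S h e N (top = N).

N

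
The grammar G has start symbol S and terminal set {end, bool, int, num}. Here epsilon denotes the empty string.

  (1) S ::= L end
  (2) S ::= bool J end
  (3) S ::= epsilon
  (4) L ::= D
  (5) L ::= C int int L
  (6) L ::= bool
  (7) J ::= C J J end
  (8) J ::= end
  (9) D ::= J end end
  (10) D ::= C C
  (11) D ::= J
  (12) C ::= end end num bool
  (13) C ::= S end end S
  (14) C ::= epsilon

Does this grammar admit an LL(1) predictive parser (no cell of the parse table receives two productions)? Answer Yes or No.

FIRST(S) = {epsilon, bool, end, int}
FIRST(L) = {epsilon, bool, end, int}
FIRST(J) = {bool, end, int}
FIRST(D) = {epsilon, bool, end, int}
FIRST(C) = {epsilon, bool, end, int}
FOLLOW(S) = {$, bool, end, int}
FOLLOW(L) = {end}
FOLLOW(J) = {bool, end, int}
FOLLOW(D) = {end}
FOLLOW(C) = {bool, end, int}
Cell M[C, bool] receives both C ::= S end end S and C ::= epsilon — the grammar is not LL(1).

No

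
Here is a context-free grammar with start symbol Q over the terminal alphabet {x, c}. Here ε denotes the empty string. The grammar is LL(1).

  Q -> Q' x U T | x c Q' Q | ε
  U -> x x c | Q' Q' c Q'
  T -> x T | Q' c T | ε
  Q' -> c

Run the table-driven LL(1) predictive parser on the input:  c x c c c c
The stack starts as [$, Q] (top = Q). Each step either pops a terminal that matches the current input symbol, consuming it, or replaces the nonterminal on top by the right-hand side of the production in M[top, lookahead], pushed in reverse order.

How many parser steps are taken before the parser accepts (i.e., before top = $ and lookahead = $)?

step 1: stack=$ Q  input=c x c c c c $  — expand Q -> Q' x U T
step 2: stack=$ T U x Q'  input=c x c c c c $  — expand Q' -> c
step 3: stack=$ T U x c  input=c x c c c c $  — match c
step 4: stack=$ T U x  input=x c c c c $  — match x
step 5: stack=$ T U  input=c c c c $  — expand U -> Q' Q' c Q'
step 6: stack=$ T Q' c Q' Q'  input=c c c c $  — expand Q' -> c
step 7: stack=$ T Q' c Q' c  input=c c c c $  — match c
step 8: stack=$ T Q' c Q'  input=c c c $  — expand Q' -> c
step 9: stack=$ T Q' c c  input=c c c $  — match c
step 10: stack=$ T Q' c  input=c c $  — match c
step 11: stack=$ T Q'  input=c $  — expand Q' -> c
step 12: stack=$ T c  input=c $  — match c
step 13: stack=$ T  input=$  — expand T -> ε
Accept reached after 13 steps.

13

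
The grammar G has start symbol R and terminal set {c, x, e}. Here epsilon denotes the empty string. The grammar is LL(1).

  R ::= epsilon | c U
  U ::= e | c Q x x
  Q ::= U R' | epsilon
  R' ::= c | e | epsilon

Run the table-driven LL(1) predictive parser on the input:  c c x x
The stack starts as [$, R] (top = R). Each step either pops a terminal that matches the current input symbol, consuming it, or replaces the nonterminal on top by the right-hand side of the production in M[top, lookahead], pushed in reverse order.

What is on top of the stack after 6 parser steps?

x

     Stack      Input      Action
  1  $ R        c c x x $  expand R ::= c U
  2  $ U c      c c x x $  match c
  3  $ U        c x x $    expand U ::= c Q x x
  4  $ x x Q c  c x x $    match c
  5  $ x x Q    x x $      expand Q ::= epsilon
  6  $ x x      x x $      match x
Stack after step 6: $ x (top = x).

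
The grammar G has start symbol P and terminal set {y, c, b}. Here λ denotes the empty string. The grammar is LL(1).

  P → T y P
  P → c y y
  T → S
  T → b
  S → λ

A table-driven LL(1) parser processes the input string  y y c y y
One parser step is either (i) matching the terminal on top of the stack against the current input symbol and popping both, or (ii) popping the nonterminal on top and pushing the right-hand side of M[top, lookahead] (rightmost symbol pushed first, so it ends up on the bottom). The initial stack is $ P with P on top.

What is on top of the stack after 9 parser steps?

     Stack    Input        Action
  1  $ P      y y c y y $  expand P → T y P
  2  $ P y T  y y c y y $  expand T → S
  3  $ P y S  y y c y y $  expand S → λ
  4  $ P y    y y c y y $  match y
  5  $ P      y c y y $    expand P → T y P
  6  $ P y T  y c y y $    expand T → S
  7  $ P y S  y c y y $    expand S → λ
  8  $ P y    y c y y $    match y
  9  $ P      c y y $      expand P → c y y
Stack after step 9: $ y y c (top = c).

c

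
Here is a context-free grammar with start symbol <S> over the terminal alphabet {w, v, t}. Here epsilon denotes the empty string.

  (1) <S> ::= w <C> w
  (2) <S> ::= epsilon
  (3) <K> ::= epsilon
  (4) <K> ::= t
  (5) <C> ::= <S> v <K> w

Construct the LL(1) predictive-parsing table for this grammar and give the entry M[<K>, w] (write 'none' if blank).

FIRST(<S>): from <S>::=w <C> w we get {w}; from <S>::=epsilon we get {epsilon}. So FIRST(<S>) = {epsilon, w}.
FIRST(<K>): from <K>::=epsilon we get {epsilon}; from <K>::=t we get {t}. So FIRST(<K>) = {epsilon, t}.
FIRST(<C>): from <C>::=<S> v <K> w we get {v, w}. So FIRST(<C>) = {v, w}.
FOLLOW(<S>) includes $ since <S> is the start symbol.
FOLLOW(<K>): in <C>::=<S> v <K> w, <K> is followed by w with FIRST {w}. Thus FOLLOW(<K>) = {w}.
For <K> ::= epsilon: FIRST(epsilon) = {epsilon}, so it goes in M[<K>, t] for t ∈ {}; since epsilon ∈ FIRST, also for every t ∈ FOLLOW(<K>) = {w}.
For <K> ::= t: FIRST(t) = {t}, so it goes in M[<K>, t] for t ∈ {t}.

<K> ::= epsilon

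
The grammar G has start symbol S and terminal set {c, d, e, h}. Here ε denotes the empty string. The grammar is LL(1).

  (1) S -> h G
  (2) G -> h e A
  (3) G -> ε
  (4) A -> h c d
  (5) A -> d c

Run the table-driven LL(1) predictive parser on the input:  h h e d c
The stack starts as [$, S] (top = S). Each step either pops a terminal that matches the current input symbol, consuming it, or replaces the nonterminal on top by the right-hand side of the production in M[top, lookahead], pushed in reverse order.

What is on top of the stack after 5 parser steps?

A

     Stack    Input        Action
  1  $ S      h h e d c $  expand S -> h G
  2  $ G h    h h e d c $  match h
  3  $ G      h e d c $    expand G -> h e A
  4  $ A e h  h e d c $    match h
  5  $ A e    e d c $      match e
Stack after step 5: $ A (top = A).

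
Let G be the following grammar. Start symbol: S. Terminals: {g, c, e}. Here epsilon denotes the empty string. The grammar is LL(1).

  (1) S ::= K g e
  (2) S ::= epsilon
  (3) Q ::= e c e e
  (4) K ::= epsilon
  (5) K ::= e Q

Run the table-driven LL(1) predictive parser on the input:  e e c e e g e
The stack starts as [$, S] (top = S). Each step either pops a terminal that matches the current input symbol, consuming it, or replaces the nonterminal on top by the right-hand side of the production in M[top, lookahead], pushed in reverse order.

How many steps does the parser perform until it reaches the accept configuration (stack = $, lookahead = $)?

10

step 1: stack=$ S  input=e e c e e g e $  — expand S ::= K g e
step 2: stack=$ e g K  input=e e c e e g e $  — expand K ::= e Q
step 3: stack=$ e g Q e  input=e e c e e g e $  — match e
step 4: stack=$ e g Q  input=e c e e g e $  — expand Q ::= e c e e
step 5: stack=$ e g e e c e  input=e c e e g e $  — match e
step 6: stack=$ e g e e c  input=c e e g e $  — match c
step 7: stack=$ e g e e  input=e e g e $  — match e
step 8: stack=$ e g e  input=e g e $  — match e
step 9: stack=$ e g  input=g e $  — match g
step 10: stack=$ e  input=e $  — match e
Accept reached after 10 steps.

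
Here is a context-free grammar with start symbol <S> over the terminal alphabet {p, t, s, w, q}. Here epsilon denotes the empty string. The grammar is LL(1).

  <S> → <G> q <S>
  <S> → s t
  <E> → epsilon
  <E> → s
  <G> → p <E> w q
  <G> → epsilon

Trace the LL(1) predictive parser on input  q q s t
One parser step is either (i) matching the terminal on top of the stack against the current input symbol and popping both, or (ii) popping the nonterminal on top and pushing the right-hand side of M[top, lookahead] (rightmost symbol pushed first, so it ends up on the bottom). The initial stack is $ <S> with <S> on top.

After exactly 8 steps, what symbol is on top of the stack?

step 1: stack=$ <S>  input=q q s t $  — expand <S> → <G> q <S>
step 2: stack=$ <S> q <G>  input=q q s t $  — expand <G> → epsilon
step 3: stack=$ <S> q  input=q q s t $  — match q
step 4: stack=$ <S>  input=q s t $  — expand <S> → <G> q <S>
step 5: stack=$ <S> q <G>  input=q s t $  — expand <G> → epsilon
step 6: stack=$ <S> q  input=q s t $  — match q
step 7: stack=$ <S>  input=s t $  — expand <S> → s t
step 8: stack=$ t s  input=s t $  — match s
Stack after step 8: $ t (top = t).

t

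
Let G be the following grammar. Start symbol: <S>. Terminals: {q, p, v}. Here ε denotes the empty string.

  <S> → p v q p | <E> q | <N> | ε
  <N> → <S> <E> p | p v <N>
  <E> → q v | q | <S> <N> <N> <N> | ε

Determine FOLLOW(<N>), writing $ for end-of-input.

FIRST(<S>): from <S>→p v q p we get {p}; from <S>→<E> q we get {p, q}; from <S>→<N> we get {p, q}; from <S>→ε we get {ε}. So FIRST(<S>) = {ε, p, q}.
FIRST(<N>): from <N>→<S> <E> p we get {p, q}; from <N>→p v <N> we get {p}. So FIRST(<N>) = {p, q}.
FIRST(<E>): from <E>→q v we get {q}; from <E>→q we get {q}; from <E>→<S> <N> <N> <N> we get {p, q}; from <E>→ε we get {ε}. So FIRST(<E>) = {ε, p, q}.
FOLLOW(<S>) includes $ since <S> is the start symbol.
FOLLOW(<S>): in <N>→<S> <E> p, <S> is followed by <E> p with FIRST {p, q}; in <E>→<S> <N> <N> <N>, <S> is followed by <N> <N> <N> with FIRST {p, q}. Thus FOLLOW(<S>) = {$, p, q}.
FOLLOW(<E>): in <S>→<E> q, <E> is followed by q with FIRST {q}; in <N>→<S> <E> p, <E> is followed by p with FIRST {p}. Thus FOLLOW(<E>) = {p, q}.
FOLLOW(<N>): in <S>→<N>, the suffix after <N> is empty, so FOLLOW(<N>) ⊇ FOLLOW(<S>) = {$, p, q}; in <N>→p v <N>, the suffix after <N> is empty (adds nothing new); in <E>→<S> <N> <N> <N> (occurrence 1), <N> is followed by <N> <N> with FIRST {p, q}; in <E>→<S> <N> <N> <N> (occurrence 2), <N> is followed by <N> with FIRST {p, q}; in <E>→<S> <N> <N> <N> (occurrence 3), the suffix after <N> is empty, so FOLLOW(<N>) ⊇ FOLLOW(<E>) = {p, q}. Thus FOLLOW(<N>) = {$, p, q}.

{$, p, q}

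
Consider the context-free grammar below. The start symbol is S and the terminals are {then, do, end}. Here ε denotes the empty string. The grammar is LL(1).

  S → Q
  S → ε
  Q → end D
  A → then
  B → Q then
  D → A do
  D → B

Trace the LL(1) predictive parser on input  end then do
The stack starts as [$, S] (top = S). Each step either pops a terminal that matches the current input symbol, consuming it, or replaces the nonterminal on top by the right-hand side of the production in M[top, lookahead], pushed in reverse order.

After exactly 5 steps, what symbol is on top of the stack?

then

step 1: stack=$ S  input=end then do $  — expand S → Q
step 2: stack=$ Q  input=end then do $  — expand Q → end D
step 3: stack=$ D end  input=end then do $  — match end
step 4: stack=$ D  input=then do $  — expand D → A do
step 5: stack=$ do A  input=then do $  — expand A → then
Stack after step 5: $ do then (top = then).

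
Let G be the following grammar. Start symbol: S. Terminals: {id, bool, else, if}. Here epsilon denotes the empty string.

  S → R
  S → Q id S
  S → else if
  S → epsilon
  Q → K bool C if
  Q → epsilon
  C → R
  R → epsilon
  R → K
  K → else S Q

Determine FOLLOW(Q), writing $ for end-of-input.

FIRST(K): from K→else S Q we get {else}. So FIRST(K) = {else}.
FIRST(Q): from Q→K bool C if we get {else}; from Q→epsilon we get {epsilon}. So FIRST(Q) = {epsilon, else}.
FIRST(R): from R→epsilon we get {epsilon}; from R→K we get {else}. So FIRST(R) = {epsilon, else}.
FIRST(S): from S→R we get {epsilon, else}; from S→Q id S we get {else, id}; from S→else if we get {else}; from S→epsilon we get {epsilon}. So FIRST(S) = {epsilon, else, id}.
FIRST(C): from C→R we get {epsilon, else}. So FIRST(C) = {epsilon, else}.
FOLLOW(S) includes $ since S is the start symbol.
FOLLOW(C): in Q→K bool C if, C is followed by if with FIRST {if}. Thus FOLLOW(C) = {if}.
FOLLOW(S): in S→Q id S, the suffix after S is empty (adds nothing new); in K→else S Q, S is followed by Q with FIRST {epsilon, else}; in K→else S Q, the suffix after S is nullable, so FOLLOW(S) ⊇ FOLLOW(K) = {$, bool, else, if}. Thus FOLLOW(S) = {$, bool, else, if}.
FOLLOW(R): in S→R, the suffix after R is empty, so FOLLOW(R) ⊇ FOLLOW(S) = {$, bool, else, if}; in C→R, the suffix after R is empty, so FOLLOW(R) ⊇ FOLLOW(C) = {if}. Thus FOLLOW(R) = {$, bool, else, if}.
FOLLOW(K): in Q→K bool C if, K is followed by bool C if with FIRST {bool}; in R→K, the suffix after K is empty, so FOLLOW(K) ⊇ FOLLOW(R) = {$, bool, else, if}. Thus FOLLOW(K) = {$, bool, else, if}.
FOLLOW(Q): in S→Q id S, Q is followed by id S with FIRST {id}; in K→else S Q, the suffix after Q is empty, so FOLLOW(Q) ⊇ FOLLOW(K) = {$, bool, else, if}. Thus FOLLOW(Q) = {$, bool, else, id, if}.

{$, bool, else, id, if}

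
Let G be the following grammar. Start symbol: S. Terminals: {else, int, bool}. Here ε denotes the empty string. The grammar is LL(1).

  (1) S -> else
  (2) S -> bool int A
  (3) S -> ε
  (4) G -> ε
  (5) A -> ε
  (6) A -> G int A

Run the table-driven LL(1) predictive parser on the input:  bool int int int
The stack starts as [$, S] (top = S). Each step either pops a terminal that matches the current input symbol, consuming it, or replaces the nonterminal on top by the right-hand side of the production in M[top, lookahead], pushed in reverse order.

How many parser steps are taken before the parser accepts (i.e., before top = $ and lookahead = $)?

10

      Stack         Input               Action
   1  $ S           bool int int int $  expand S -> bool int A
   2  $ A int bool  bool int int int $  match bool
   3  $ A int       int int int $       match int
   4  $ A           int int $           expand A -> G int A
   5  $ A int G     int int $           expand G -> ε
   6  $ A int       int int $           match int
   7  $ A           int $               expand A -> G int A
   8  $ A int G     int $               expand G -> ε
   9  $ A int       int $               match int
  10  $ A           $                   expand A -> ε
Accept reached after 10 steps.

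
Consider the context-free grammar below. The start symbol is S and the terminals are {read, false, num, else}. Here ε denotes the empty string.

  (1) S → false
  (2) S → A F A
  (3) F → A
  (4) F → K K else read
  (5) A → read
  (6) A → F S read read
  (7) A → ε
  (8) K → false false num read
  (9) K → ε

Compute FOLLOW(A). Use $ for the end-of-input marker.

FIRST(K): from K→false false num read we get {false}; from K→ε we get {ε}. So FIRST(K) = {ε, false}.
FIRST(S): from S→false we get {false}; from S→A F A we get {ε, else, false, read}. So FIRST(S) = {ε, else, false, read}.
FIRST(F): from F→A we get {ε, else, false, read}; from F→K K else read we get {else, false}. So FIRST(F) = {ε, else, false, read}.
FIRST(A): from A→read we get {read}; from A→F S read read we get {else, false, read}; from A→ε we get {ε}. So FIRST(A) = {ε, else, false, read}.
FOLLOW(S) includes $ since S is the start symbol.
FOLLOW(S): in A→F S read read, S is followed by read read with FIRST {read}. Thus FOLLOW(S) = {$, read}.
FOLLOW(F): in S→A F A, F is followed by A with FIRST {ε, else, false, read}; in S→A F A, the suffix after F is nullable, so FOLLOW(F) ⊇ FOLLOW(S) = {$, read}; in A→F S read read, F is followed by S read read with FIRST {else, false, read}. Thus FOLLOW(F) = {$, else, false, read}.
FOLLOW(A): in S→A F A (occurrence 1), A is followed by F A with FIRST {ε, else, false, read}; in S→A F A (occurrence 1), the suffix after A is nullable, so FOLLOW(A) ⊇ FOLLOW(S) = {$, read}; in S→A F A (occurrence 2), the suffix after A is empty, so FOLLOW(A) ⊇ FOLLOW(S) = {$, read}; in F→A, the suffix after A is empty, so FOLLOW(A) ⊇ FOLLOW(F) = {$, else, false, read}. Thus FOLLOW(A) = {$, else, false, read}.
FOLLOW(K): in F→K K else read (occurrence 1), K is followed by K else read with FIRST {else, false}; in F→K K else read (occurrence 2), K is followed by else read with FIRST {else}. Thus FOLLOW(K) = {else, false}.

{$, else, false, read}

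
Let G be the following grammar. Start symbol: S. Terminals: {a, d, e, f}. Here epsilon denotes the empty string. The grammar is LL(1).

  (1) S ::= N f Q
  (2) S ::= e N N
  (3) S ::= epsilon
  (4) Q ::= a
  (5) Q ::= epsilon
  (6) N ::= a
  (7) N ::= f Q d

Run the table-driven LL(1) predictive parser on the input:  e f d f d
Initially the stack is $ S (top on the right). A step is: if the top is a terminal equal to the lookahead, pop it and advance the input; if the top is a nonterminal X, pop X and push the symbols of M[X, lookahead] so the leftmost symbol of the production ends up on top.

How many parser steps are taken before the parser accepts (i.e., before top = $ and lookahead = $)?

step 1: stack=$ S  input=e f d f d $  — expand S ::= e N N
step 2: stack=$ N N e  input=e f d f d $  — match e
step 3: stack=$ N N  input=f d f d $  — expand N ::= f Q d
step 4: stack=$ N d Q f  input=f d f d $  — match f
step 5: stack=$ N d Q  input=d f d $  — expand Q ::= epsilon
step 6: stack=$ N d  input=d f d $  — match d
step 7: stack=$ N  input=f d $  — expand N ::= f Q d
step 8: stack=$ d Q f  input=f d $  — match f
step 9: stack=$ d Q  input=d $  — expand Q ::= epsilon
step 10: stack=$ d  input=d $  — match d
Accept reached after 10 steps.

10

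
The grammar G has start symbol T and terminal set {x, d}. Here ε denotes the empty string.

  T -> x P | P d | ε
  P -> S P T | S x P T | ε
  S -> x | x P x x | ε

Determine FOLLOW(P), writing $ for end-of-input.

{$, d, x}

FIRST(S): from S->x we get {x}; from S->x P x x we get {x}; from S->ε we get {ε}. So FIRST(S) = {ε, x}.
FIRST(T): from T->x P we get {x}; from T->P d we get {d, x}; from T->ε we get {ε}. So FIRST(T) = {ε, d, x}.
FIRST(P): from P->S P T we get {ε, d, x}; from P->S x P T we get {x}; from P->ε we get {ε}. So FIRST(P) = {ε, d, x}.
FOLLOW(T) includes $ since T is the start symbol.
FOLLOW(T): in P->S P T, the suffix after T is empty, so FOLLOW(T) ⊇ FOLLOW(P) = {$, d, x}; in P->S x P T, the suffix after T is empty, so FOLLOW(T) ⊇ FOLLOW(P) = {$, d, x}. Thus FOLLOW(T) = {$, d, x}.
FOLLOW(P): in T->x P, the suffix after P is empty, so FOLLOW(P) ⊇ FOLLOW(T) = {$, d, x}; in T->P d, P is followed by d with FIRST {d}; in P->S P T, P is followed by T with FIRST {ε, d, x}; in P->S P T, the suffix after P is nullable (adds nothing new); in P->S x P T, P is followed by T with FIRST {ε, d, x}; in P->S x P T, the suffix after P is nullable (adds nothing new); in S->x P x x, P is followed by x x with FIRST {x}. Thus FOLLOW(P) = {$, d, x}.
FOLLOW(S): in P->S P T, S is followed by P T with FIRST {ε, d, x}; in P->S P T, the suffix after S is nullable, so FOLLOW(S) ⊇ FOLLOW(P) = {$, d, x}; in P->S x P T, S is followed by x P T with FIRST {x}. Thus FOLLOW(S) = {$, d, x}.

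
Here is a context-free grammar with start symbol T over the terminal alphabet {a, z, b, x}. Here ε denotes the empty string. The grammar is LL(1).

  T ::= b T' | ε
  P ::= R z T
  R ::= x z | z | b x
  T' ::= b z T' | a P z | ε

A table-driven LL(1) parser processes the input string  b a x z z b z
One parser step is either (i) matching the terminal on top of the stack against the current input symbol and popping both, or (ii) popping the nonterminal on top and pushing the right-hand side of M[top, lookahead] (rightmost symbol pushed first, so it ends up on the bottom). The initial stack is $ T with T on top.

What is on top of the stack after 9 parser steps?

     Stack        Input            Action
  1  $ T          b a x z z b z $  expand T ::= b T'
  2  $ T' b       b a x z z b z $  match b
  3  $ T'         a x z z b z $    expand T' ::= a P z
  4  $ z P a      a x z z b z $    match a
  5  $ z P        x z z b z $      expand P ::= R z T
  6  $ z T z R    x z z b z $      expand R ::= x z
  7  $ z T z z x  x z z b z $      match x
  8  $ z T z z    z z b z $        match z
  9  $ z T z      z b z $          match z
Stack after step 9: $ z T (top = T).

T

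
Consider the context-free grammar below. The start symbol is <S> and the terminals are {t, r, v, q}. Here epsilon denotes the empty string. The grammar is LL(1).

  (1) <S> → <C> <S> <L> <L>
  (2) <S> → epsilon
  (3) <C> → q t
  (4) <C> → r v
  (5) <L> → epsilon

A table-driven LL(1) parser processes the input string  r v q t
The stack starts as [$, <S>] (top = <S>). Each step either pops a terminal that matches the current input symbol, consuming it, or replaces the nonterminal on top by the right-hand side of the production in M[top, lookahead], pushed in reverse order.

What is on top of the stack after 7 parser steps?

t

step 1: stack=$ <S>  input=r v q t $  — expand <S> → <C> <S> <L> <L>
step 2: stack=$ <L> <L> <S> <C>  input=r v q t $  — expand <C> → r v
step 3: stack=$ <L> <L> <S> v r  input=r v q t $  — match r
step 4: stack=$ <L> <L> <S> v  input=v q t $  — match v
step 5: stack=$ <L> <L> <S>  input=q t $  — expand <S> → <C> <S> <L> <L>
step 6: stack=$ <L> <L> <L> <L> <S> <C>  input=q t $  — expand <C> → q t
step 7: stack=$ <L> <L> <L> <L> <S> t q  input=q t $  — match q
Stack after step 7: $ <L> <L> <L> <L> <S> t (top = t).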